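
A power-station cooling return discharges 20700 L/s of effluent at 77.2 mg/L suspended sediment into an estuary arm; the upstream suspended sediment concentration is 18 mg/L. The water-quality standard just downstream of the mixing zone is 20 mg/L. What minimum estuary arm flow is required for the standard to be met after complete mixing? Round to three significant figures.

Set C_mix = 20: (Q·18.00 + 20700·77.20) / (Q + 20700) = 20
→ Q = 20700·(77.20 − 20)/(20 − 18.00) = 592000 L/s.

592000 L/s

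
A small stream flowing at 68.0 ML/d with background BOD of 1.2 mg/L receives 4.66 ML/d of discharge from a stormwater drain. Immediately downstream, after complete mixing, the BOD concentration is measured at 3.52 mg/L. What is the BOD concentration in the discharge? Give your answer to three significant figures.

Mass balance: 68.00·1.200 + 4.660·Cₑ = 72.66·3.520
→ Cₑ = (72.66·3.520 − 68.00·1.200) / 4.660 = 37.37 mg/L.

37.4 mg/L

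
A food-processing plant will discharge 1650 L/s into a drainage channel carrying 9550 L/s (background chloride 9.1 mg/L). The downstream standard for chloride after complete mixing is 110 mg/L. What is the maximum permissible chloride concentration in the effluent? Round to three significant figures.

694 mg/L

At the limit, (Qr·Cr + Qe·Cₑ)/(Qr + Qe) = 110:
Cₑ = (11200·110 − 9550·9.100) / 1650 = 694.0 mg/L.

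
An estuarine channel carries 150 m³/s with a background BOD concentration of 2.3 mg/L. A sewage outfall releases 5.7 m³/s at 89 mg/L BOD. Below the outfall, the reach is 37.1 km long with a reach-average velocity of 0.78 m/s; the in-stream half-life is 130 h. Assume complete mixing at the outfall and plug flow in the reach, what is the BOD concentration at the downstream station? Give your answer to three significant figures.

5.10 mg/L

Flow-weighted average: C = (150.0·2.300 + 5.700·89.00) / 155.7 = 852.3/155.7 = 5.474 mg/L.
Travel time t = 37.1·1000 / 0.78 = 47560 s = 13.21 h.
Half-life 130 h → k = ln 2 / 130 = 0.005332 h⁻¹ = 0.1280 d⁻¹.
First-order decay: C = 5.474·exp(−k·t) = 5.474·0.9320 = 5.102 mg/L.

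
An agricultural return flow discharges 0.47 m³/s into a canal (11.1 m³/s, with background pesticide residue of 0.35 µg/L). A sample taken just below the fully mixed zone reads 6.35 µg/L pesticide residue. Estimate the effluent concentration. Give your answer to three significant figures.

148 µg/L

Mass balance: 11.10·0.3500 + 0.4700·Cₑ = 11.57·6.350
→ Cₑ = (11.57·6.350 − 11.10·0.3500) / 0.4700 = 148.1 µg/L.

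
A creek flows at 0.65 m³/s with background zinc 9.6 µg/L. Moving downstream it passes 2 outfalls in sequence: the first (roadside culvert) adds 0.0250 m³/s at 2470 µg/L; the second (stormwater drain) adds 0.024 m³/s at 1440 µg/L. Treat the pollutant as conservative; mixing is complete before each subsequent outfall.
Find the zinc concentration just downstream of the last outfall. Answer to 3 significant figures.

147 µg/L

Below outfall 1: Q → 0.6750 m³/s, C = (0.6500·9.600 + 0.02500·2470)/0.6750 = 100.7 µg/L.
Below outfall 2: Q → 0.6990 m³/s, C = (0.6750·100.7 + 0.02400·1440)/0.6990 = 146.7 µg/L.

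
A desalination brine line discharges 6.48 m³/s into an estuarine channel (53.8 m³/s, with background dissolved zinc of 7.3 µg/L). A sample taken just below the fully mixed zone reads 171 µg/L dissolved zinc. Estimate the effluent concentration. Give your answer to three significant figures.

Mass balance: 53.80·7.300 + 6.480·Cₑ = 60.28·171.0
→ Cₑ = (60.28·171.0 − 53.80·7.300) / 6.480 = 1530 µg/L.

1530 µg/L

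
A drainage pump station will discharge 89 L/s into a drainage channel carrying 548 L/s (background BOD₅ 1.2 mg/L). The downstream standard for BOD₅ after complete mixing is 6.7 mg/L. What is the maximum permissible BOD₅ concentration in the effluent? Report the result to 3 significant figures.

40.6 mg/L

At the limit, (Qr·Cr + Qe·Cₑ)/(Qr + Qe) = 6.7:
Cₑ = (637.0·6.7 − 548.0·1.200) / 89.00 = 40.57 mg/L.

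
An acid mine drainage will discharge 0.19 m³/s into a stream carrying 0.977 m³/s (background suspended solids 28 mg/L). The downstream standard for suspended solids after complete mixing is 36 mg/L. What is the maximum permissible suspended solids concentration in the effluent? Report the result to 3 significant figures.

At the limit, (Qr·Cr + Qe·Cₑ)/(Qr + Qe) = 36:
Cₑ = (1.167·36 − 0.9770·28.00) / 0.1900 = 77.14 mg/L.

77.1 mg/L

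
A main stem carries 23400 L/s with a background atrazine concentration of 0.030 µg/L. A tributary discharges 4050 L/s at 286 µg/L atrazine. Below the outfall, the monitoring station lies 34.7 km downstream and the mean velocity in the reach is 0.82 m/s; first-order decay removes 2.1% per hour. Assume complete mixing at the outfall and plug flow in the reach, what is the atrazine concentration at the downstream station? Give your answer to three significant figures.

Mixed concentration C = ΣQC/ΣQ = (23400·0.03000 + 4050·286.0) / 27450 = 1159000/27450 = 42.22 µg/L.
Travel time t = 34.7·1000 / 0.82 = 42320 s = 11.75 h.
2.1%/h lost → k = −ln(1 − 0.021) = 0.02122 h⁻¹.
After decay, C = 42.22 × e^(−kt) = 42.22 × 0.7792 = 32.90 µg/L.

32.9 µg/L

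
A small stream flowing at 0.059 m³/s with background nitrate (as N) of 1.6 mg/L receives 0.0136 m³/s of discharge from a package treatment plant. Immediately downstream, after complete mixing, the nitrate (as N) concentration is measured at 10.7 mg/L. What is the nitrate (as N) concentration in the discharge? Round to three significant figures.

Mass balance: 0.05900·1.600 + 0.01360·Cₑ = 0.07260·10.70
→ Cₑ = (0.07260·10.70 − 0.05900·1.600) / 0.01360 = 50.18 mg/L.

50.2 mg/L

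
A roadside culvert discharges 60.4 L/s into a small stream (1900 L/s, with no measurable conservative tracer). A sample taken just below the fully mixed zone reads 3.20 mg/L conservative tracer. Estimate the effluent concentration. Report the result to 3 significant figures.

Mass balance: 1900·0 + 60.40·Cₑ = 1960·3.200
→ Cₑ = (1960·3.200 − 1900·0) / 60.40 = 103.9 mg/L.

104 mg/L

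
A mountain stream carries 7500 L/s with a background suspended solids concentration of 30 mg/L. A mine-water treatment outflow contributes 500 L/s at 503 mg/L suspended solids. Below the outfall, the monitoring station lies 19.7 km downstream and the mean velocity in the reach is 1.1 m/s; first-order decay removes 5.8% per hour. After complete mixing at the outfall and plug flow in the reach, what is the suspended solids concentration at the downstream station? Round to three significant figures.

Mixed concentration C = ΣQC/ΣQ = (7500·30.00 + 500.0·503.0) / 8000 = 476500/8000 = 59.56 mg/L.
Travel time t = 19.7·1000 / 1.1 = 17910 s = 4.975 h.
5.8%/h lost → k = −ln(1 − 0.058) = 0.05975 h⁻¹.
First-order decay: C = 59.56·exp(−k·t) = 59.56·0.7429 = 44.25 mg/L.

44.2 mg/L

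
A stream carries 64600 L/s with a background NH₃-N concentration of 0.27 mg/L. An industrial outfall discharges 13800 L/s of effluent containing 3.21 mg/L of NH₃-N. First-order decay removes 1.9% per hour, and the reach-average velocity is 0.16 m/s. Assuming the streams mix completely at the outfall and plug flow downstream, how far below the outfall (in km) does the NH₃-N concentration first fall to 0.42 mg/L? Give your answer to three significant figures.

Flow-weighted average: C = (64600·0.2700 + 13800·3.210) / 78400 = 61740/78400 = 0.7875 mg/L.
1.9%/h lost → k = −ln(1 − 0.019) = 0.01918 h⁻¹.
Set 0.7875·exp(−k·t) = 0.42 → t = ln(0.7875/0.42)/k = 118000 s = 32.77 h.
Distance = v·t = 0.16·118000 = 18880 m = 18.88 km.

18.9 km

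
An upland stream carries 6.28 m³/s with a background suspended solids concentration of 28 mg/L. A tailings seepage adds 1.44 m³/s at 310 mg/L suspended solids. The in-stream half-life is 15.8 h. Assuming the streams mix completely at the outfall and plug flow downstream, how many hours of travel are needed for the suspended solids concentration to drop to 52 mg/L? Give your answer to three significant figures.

9.99 h

After mixing, C = (6.280·28.00 + 1.440·310.0) / 7.720 = 622.2/7.720 = 80.60 mg/L.
Half-life 15.8 h → k = ln 2 / 15.8 = 0.04387 h⁻¹ = 1.053 d⁻¹.
80.60·exp(−k·t) = 52 → t = ln(80.60/52)/k = 35960 s = 9.990 h.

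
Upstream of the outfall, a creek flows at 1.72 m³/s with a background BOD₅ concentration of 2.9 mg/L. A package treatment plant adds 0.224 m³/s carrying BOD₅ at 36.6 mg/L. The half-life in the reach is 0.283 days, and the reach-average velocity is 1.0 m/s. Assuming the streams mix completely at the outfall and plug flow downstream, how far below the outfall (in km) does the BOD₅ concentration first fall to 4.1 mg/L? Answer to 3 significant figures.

Conservation of mass: C = (1.720·2.900 + 0.2240·36.60) / 1.944 = 13.19/1.944 = 6.783 mg/L.
Half-life 0.283 d → k = ln 2 / 0.283 = 2.449 d⁻¹.
Set 6.783·exp(−k·t) = 4.1 → t = ln(6.783/4.1)/k = 17760 s = 4.933 h.
Distance = v·t = 1.0·17760 = 17760 m = 17.76 km.

17.8 km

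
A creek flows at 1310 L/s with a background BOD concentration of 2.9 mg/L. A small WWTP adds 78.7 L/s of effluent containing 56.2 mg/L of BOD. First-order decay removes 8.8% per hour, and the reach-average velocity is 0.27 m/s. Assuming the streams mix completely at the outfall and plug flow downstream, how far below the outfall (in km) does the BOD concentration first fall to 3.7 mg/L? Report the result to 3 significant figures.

Conservation of mass: C = (1310·2.900 + 78.70·56.20) / 1389 = 8222/1389 = 5.921 mg/L.
8.8%/h lost → k = −ln(1 − 0.088) = 0.09212 h⁻¹.
Set 5.921·exp(−k·t) = 3.7 → t = ln(5.921/3.7)/k = 18370 s = 5.103 h.
Distance = v·t = 0.27·18370 = 4961 m = 4.961 km.

4.96 km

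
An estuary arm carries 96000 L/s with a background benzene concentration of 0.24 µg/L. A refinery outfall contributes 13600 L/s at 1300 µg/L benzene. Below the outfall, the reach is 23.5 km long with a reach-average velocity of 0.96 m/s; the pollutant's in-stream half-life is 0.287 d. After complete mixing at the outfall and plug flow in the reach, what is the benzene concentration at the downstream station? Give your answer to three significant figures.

81.5 µg/L

After mixing, C = (96000·0.2400 + 13600·1300) / 109600 = 17700000/109600 = 161.5 µg/L.
Travel time t = 23.5·1000 / 0.96 = 24480 s = 6.800 h.
Half-life 0.287 d → k = ln 2 / 0.287 = 2.415 d⁻¹.
Applying C = C₀e^(−kt): 161.5 × 0.5045 = 81.48 µg/L.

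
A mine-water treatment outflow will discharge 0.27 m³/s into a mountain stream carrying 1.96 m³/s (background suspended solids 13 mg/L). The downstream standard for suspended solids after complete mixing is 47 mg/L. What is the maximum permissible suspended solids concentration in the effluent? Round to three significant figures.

294 mg/L

At the limit, (Qr·Cr + Qe·Cₑ)/(Qr + Qe) = 47:
Cₑ = (2.230·47 − 1.960·13.00) / 0.2700 = 293.8 mg/L.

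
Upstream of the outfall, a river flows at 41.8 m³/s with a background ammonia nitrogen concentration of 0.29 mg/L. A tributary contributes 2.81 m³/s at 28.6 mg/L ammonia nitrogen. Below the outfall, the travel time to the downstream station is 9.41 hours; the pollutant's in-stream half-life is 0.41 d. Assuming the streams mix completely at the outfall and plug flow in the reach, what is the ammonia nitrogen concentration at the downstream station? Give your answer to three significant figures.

Flow-weighted average: C = (41.80·0.2900 + 2.810·28.60) / 44.61 = 92.49/44.61 = 2.073 mg/L.
Half-life 0.41 d → k = ln 2 / 0.41 = 1.691 d⁻¹.
Applying C = C₀e^(−kt): 2.073 × 0.5154 = 1.069 mg/L.

1.07 mg/L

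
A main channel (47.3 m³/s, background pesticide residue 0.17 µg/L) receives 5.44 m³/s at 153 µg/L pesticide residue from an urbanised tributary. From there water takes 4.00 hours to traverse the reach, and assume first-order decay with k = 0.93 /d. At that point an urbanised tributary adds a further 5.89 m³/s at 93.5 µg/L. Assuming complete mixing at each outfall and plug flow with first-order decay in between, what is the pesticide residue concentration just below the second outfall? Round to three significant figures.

After mixing, C = (47.30·0.1700 + 5.440·153.0) / 52.74 = 840.4/52.74 = 15.93 µg/L; combined flow 52.74 m³/s.
Decay over the reach: 15.93·exp(−kt) = 15.93·0.8564 = 13.65 µg/L.
Second outfall: C = (52.74·13.65 + 5.890·93.50)/58.63 = 21.67 µg/L.

21.7 µg/L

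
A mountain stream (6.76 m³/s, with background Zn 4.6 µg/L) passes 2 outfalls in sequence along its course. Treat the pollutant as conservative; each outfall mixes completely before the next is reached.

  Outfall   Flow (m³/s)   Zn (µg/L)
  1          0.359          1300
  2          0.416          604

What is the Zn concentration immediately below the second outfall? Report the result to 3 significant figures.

99.4 µg/L

Below outfall 1: Q → 7.119 m³/s, C = (6.760·4.600 + 0.3590·1300)/7.119 = 69.92 µg/L.
Below outfall 2: Q → 7.535 m³/s, C = (7.119·69.92 + 0.4160·604.0)/7.535 = 99.41 µg/L.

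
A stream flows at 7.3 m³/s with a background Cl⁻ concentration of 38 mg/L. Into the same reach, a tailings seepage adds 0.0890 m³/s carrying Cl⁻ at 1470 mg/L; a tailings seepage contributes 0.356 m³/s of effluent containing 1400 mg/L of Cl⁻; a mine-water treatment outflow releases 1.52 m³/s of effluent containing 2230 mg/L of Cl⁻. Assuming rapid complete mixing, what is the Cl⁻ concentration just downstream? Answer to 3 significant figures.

464 mg/L

Flow-weighted average: C = (7.300·38.00 + 0.08900·1470 + 0.3560·1400 + 1.520·2230) / 9.265 = 4296/9.265 = 463.7 mg/L.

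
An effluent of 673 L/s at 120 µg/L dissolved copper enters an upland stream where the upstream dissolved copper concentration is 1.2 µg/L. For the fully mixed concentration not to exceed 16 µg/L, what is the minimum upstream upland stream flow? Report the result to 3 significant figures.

Set C_mix = 16: (Q·1.200 + 673.0·120.0) / (Q + 673.0) = 16
→ Q = 673.0·(120.0 − 16)/(16 − 1.200) = 4729 L/s.

4730 L/s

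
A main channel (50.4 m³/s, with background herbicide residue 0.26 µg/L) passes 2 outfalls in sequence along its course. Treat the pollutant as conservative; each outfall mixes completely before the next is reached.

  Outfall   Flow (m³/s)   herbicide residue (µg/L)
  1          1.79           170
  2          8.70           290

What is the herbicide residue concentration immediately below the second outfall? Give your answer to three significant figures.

46.6 µg/L

After outfall 1: Q = 50.40 + 1.790 = 52.19 m³/s; C = (50.40·0.2600 + 1.790·170.0)/52.19 = 6.082 µg/L.
After outfall 2: Q = 52.19 + 8.700 = 60.89 m³/s; C = (52.19·6.082 + 8.700·290.0)/60.89 = 46.65 µg/L.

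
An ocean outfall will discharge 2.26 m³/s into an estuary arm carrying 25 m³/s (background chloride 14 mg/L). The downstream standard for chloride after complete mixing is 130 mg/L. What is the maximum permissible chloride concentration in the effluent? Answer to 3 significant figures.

1410 mg/L

At the limit, (Qr·Cr + Qe·Cₑ)/(Qr + Qe) = 130:
Cₑ = (27.26·130 − 25.00·14.00) / 2.260 = 1413 mg/L.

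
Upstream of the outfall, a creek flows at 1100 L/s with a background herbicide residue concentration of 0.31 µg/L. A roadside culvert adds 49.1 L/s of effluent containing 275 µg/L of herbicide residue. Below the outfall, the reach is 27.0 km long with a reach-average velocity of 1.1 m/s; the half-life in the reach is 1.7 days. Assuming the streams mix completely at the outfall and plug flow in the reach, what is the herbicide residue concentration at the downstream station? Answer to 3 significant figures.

After mixing, C = (1100·0.3100 + 49.10·275.0) / 1149 = 13840/1149 = 12.05 µg/L.
Travel time t = 27.0·1000 / 1.1 = 24550 s = 6.818 h.
Half-life 1.7 d → k = ln 2 / 1.7 = 0.4077 d⁻¹.
Applying C = C₀e^(−kt): 12.05 × 0.8906 = 10.73 µg/L.

10.7 µg/L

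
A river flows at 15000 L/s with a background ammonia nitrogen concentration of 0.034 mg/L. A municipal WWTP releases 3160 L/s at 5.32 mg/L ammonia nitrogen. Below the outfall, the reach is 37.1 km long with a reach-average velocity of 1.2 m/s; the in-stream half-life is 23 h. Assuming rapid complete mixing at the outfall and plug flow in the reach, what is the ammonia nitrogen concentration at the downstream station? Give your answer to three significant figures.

After mixing, C = (15000·0.03400 + 3160·5.320) / 18160 = 17320/18160 = 0.9538 mg/L.
Travel time t = 37.1·1000 / 1.2 = 30920 s = 8.588 h.
Half-life 23 h → k = ln 2 / 23 = 0.03014 h⁻¹ = 0.7233 d⁻¹.
First-order decay: C = 0.9538·exp(−k·t) = 0.9538·0.7720 = 0.7363 mg/L.

0.736 mg/L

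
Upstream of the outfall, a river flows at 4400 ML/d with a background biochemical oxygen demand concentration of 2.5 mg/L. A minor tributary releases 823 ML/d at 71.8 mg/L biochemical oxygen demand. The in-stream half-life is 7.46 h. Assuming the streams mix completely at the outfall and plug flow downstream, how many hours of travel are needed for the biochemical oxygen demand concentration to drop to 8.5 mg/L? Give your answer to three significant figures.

After mixing, C = (4400·2.500 + 823.0·71.80) / 5223 = 70090/5223 = 13.42 mg/L.
Half-life 7.46 h → k = ln 2 / 7.46 = 0.09292 h⁻¹ = 2.230 d⁻¹.
13.42·exp(−k·t) = 8.5 → t = ln(13.42/8.5)/k = 17690 s = 4.915 h.

4.91 h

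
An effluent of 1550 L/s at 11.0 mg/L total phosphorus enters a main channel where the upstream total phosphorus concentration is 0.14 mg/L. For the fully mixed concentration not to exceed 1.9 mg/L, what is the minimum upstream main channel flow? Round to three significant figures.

Set C_mix = 1.9: (Q·0.1400 + 1550·11.00) / (Q + 1550) = 1.9
→ Q = 1550·(11.00 − 1.9)/(1.9 − 0.1400) = 8014 L/s.

8010 L/s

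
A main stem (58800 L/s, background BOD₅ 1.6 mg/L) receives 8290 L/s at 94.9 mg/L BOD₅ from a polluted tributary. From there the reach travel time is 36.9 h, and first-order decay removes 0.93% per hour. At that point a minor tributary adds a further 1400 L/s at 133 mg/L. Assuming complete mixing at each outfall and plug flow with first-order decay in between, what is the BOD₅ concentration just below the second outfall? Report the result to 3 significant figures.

After mixing, C = (58800·1.600 + 8290·94.90) / 67090 = 880800/67090 = 13.13 mg/L; combined flow 67090 L/s.
0.93%/h lost → k = −ln(1 − 0.0093) = 0.009344 h⁻¹.
Applying C = C₀e^(−kt): 13.13 × 0.7084 = 9.300 mg/L.
At the second outfall, C = (67090·9.300 + 1400·133.0) / (67090 + 1400) = 11.83 mg/L.

11.8 mg/L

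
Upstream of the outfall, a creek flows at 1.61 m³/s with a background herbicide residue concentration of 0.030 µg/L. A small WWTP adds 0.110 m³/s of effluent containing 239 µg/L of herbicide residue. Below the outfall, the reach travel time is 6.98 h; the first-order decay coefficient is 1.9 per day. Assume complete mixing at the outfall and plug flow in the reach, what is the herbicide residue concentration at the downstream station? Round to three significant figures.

Flow-weighted average: C = (1.610·0.03000 + 0.1100·239.0) / 1.720 = 26.34/1.720 = 15.31 µg/L.
Decay over the reach: 15.31·exp(−kt) = 15.31·0.5755 = 8.812 µg/L.

8.81 µg/L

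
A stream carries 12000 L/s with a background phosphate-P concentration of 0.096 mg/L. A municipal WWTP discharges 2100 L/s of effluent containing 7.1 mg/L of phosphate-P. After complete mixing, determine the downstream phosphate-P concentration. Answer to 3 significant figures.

1.14 mg/L

Flow-weighted average: C = (12000·0.09600 + 2100·7.100) / 14100 = 16060/14100 = 1.139 mg/L.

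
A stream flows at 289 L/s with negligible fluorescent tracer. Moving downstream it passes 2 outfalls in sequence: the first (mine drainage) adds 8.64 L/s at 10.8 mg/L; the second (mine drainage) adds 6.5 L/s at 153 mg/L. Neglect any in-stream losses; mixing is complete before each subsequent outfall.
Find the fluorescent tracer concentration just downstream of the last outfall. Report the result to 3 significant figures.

Below outfall 1: Q → 297.6 L/s, C = (289.0·0 + 8.640·10.80)/297.6 = 0.3135 mg/L.
Below outfall 2: Q → 304.1 L/s, C = (297.6·0.3135 + 6.500·153.0)/304.1 = 3.577 mg/L.

3.58 mg/L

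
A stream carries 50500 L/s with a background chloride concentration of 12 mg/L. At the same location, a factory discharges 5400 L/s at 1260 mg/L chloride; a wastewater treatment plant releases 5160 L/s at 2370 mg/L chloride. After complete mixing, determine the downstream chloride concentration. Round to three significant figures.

322 mg/L

Mass balance: C = (50500·12.00 + 5400·1260 + 5160·2370) / 61060 = 19640000/61060 = 321.6 mg/L.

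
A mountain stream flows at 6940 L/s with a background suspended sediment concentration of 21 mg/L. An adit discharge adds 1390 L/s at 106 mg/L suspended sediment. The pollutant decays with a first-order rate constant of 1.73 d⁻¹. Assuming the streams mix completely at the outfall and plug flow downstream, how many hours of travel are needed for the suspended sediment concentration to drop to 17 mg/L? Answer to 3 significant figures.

10.1 h

Mixed concentration C = ΣQC/ΣQ = (6940·21.00 + 1390·106.0) / 8330 = 293100/8330 = 35.18 mg/L.
35.18·exp(−k·t) = 17 → t = ln(35.18/17)/k = 36330 s = 10.09 h.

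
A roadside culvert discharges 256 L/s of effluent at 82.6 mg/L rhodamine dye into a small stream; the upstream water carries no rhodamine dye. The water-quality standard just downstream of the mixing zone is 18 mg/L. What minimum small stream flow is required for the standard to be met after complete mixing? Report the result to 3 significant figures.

919 L/s

Set C_mix = 18: (Q·0 + 256.0·82.60) / (Q + 256.0) = 18
→ Q = 256.0·(82.60 − 18)/(18 − 0) = 918.8 L/s.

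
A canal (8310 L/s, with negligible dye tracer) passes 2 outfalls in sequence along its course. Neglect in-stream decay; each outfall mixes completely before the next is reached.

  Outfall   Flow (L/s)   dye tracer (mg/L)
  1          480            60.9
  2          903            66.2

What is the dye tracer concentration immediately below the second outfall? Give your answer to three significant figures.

9.18 mg/L

After outfall 1: Q = 8310 + 480.0 = 8790 L/s; C = (8310·0 + 480.0·60.90)/8790 = 3.326 mg/L.
After outfall 2: Q = 8790 + 903.0 = 9693 L/s; C = (8790·3.326 + 903.0·66.20)/9693 = 9.183 mg/L.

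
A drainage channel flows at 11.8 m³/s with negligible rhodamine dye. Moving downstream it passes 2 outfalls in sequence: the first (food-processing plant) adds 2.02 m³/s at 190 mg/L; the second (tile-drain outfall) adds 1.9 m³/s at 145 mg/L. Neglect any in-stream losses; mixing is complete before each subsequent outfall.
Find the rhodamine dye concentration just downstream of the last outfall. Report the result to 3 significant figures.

41.9 mg/L

After outfall 1: Q = 11.80 + 2.020 = 13.82 m³/s; C = (11.80·0 + 2.020·190.0)/13.82 = 27.77 mg/L.
After outfall 2: Q = 13.82 + 1.900 = 15.72 m³/s; C = (13.82·27.77 + 1.900·145.0)/15.72 = 41.94 mg/L.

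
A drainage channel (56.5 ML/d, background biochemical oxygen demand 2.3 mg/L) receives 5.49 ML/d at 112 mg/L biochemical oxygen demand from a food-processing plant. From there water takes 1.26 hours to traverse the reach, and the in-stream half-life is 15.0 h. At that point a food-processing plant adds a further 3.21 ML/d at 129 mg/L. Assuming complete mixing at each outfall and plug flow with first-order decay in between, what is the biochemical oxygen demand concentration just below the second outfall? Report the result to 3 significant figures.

17.1 mg/L

Flow-weighted average: C = (56.50·2.300 + 5.490·112.0) / 61.99 = 744.8/61.99 = 12.02 mg/L; combined flow 61.99 ML/d.
Half-life 15.0 h → k = ln 2 / 15.0 = 0.04621 h⁻¹ = 1.109 d⁻¹.
Decay over the reach: 12.02·exp(−kt) = 12.02·0.9434 = 11.34 mg/L.
Second outfall: C = (61.99·11.34 + 3.210·129.0)/65.20 = 17.13 mg/L.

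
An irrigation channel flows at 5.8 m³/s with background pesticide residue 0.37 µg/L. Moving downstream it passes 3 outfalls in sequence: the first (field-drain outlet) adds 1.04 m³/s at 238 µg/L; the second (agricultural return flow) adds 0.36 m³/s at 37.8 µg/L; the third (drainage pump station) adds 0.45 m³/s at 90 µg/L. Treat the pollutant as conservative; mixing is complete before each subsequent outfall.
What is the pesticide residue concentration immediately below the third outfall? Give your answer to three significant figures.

After outfall 1: Q = 5.800 + 1.040 = 6.840 m³/s; C = (5.800·0.3700 + 1.040·238.0)/6.840 = 36.50 µg/L.
After outfall 2: Q = 6.840 + 0.3600 = 7.200 m³/s; C = (6.840·36.50 + 0.3600·37.80)/7.200 = 36.57 µg/L.
After outfall 3: Q = 7.200 + 0.4500 = 7.650 m³/s; C = (7.200·36.57 + 0.4500·90.00)/7.650 = 39.71 µg/L.

39.7 µg/L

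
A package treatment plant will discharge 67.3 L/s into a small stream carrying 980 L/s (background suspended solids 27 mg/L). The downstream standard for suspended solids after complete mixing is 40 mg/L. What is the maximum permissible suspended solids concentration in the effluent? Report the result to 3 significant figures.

229 mg/L

At the limit, (Qr·Cr + Qe·Cₑ)/(Qr + Qe) = 40:
Cₑ = (1047·40 − 980.0·27.00) / 67.30 = 229.3 mg/L.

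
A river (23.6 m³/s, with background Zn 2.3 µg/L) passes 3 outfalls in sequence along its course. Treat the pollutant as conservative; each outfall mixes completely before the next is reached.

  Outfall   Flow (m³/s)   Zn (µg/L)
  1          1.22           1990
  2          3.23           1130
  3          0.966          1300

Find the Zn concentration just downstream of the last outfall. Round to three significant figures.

255 µg/L

After outfall 1: Q = 23.60 + 1.220 = 24.82 m³/s; C = (23.60·2.300 + 1.220·1990)/24.82 = 100.0 µg/L.
After outfall 2: Q = 24.82 + 3.230 = 28.05 m³/s; C = (24.82·100.0 + 3.230·1130)/28.05 = 218.6 µg/L.
After outfall 3: Q = 28.05 + 0.9660 = 29.02 m³/s; C = (28.05·218.6 + 0.9660·1300)/29.02 = 254.6 µg/L.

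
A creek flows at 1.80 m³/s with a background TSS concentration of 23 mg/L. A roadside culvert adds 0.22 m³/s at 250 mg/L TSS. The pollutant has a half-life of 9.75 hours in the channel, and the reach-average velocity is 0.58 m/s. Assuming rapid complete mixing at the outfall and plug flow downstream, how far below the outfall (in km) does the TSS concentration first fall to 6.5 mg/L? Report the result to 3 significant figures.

Mass balance: C = (1.800·23.00 + 0.2200·250.0) / 2.020 = 96.40/2.020 = 47.72 mg/L.
Half-life 9.75 h → k = ln 2 / 9.75 = 0.07109 h⁻¹ = 1.706 d⁻¹.
Set 47.72·exp(−k·t) = 6.5 → t = ln(47.72/6.5)/k = 101000 s = 28.04 h.
Distance = v·t = 0.58·101000 = 58550 m = 58.55 km.

58.6 km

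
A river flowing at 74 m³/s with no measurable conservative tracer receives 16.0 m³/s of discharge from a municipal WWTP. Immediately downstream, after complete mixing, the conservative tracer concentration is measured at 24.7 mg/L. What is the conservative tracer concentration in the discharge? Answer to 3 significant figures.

Mass balance: 74.00·0 + 16.00·Cₑ = 90.00·24.70
→ Cₑ = (90.00·24.70 − 74.00·0) / 16.00 = 138.9 mg/L.

139 mg/L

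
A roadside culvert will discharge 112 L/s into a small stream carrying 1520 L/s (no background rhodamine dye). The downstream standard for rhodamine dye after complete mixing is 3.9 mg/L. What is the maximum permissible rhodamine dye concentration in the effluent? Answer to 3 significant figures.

At the limit, (Qr·Cr + Qe·Cₑ)/(Qr + Qe) = 3.9:
Cₑ = (1632·3.9 − 1520·0) / 112.0 = 56.83 mg/L.

56.8 mg/L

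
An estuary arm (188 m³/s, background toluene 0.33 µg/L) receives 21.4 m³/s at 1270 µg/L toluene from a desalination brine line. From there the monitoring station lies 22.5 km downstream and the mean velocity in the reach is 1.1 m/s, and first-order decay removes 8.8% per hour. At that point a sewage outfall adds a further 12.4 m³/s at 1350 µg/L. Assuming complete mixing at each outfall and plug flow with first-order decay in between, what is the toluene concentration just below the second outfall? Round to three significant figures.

After mixing, C = (188.0·0.3300 + 21.40·1270) / 209.4 = 27240/209.4 = 130.1 µg/L; combined flow 209.4 m³/s.
Travel time t = 22.5·1000 / 1.1 = 20450 s = 5.682 h.
8.8%/h lost → k = −ln(1 − 0.088) = 0.09212 h⁻¹.
Applying C = C₀e^(−kt): 130.1 × 0.5925 = 77.08 µg/L.
Second outfall: C = (209.4·77.08 + 12.40·1350)/221.8 = 148.2 µg/L.

148 µg/L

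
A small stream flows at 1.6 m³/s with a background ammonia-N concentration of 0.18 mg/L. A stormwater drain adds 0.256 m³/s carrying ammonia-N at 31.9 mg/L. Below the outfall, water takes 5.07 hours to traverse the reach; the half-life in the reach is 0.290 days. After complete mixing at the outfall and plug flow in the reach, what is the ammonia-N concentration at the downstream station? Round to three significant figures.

2.75 mg/L

After mixing, C = (1.600·0.1800 + 0.2560·31.90) / 1.856 = 8.454/1.856 = 4.555 mg/L.
Half-life 0.290 d → k = ln 2 / 0.290 = 2.390 d⁻¹.
After decay, C = 4.555 × e^(−kt) = 4.555 × 0.6036 = 2.749 mg/L.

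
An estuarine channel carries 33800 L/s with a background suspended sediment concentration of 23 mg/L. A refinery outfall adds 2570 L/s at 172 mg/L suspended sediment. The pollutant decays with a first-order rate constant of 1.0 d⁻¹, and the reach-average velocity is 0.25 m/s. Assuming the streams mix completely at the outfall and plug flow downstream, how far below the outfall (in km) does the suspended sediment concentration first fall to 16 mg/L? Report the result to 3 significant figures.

16.0 km

Mixed concentration C = ΣQC/ΣQ = (33800·23.00 + 2570·172.0) / 36370 = 1219000/36370 = 33.53 mg/L.
Set 33.53·exp(−k·t) = 16 → t = ln(33.53/16)/k = 63920 s = 17.76 h.
Distance = v·t = 0.25·63920 = 15980 m = 15.98 km.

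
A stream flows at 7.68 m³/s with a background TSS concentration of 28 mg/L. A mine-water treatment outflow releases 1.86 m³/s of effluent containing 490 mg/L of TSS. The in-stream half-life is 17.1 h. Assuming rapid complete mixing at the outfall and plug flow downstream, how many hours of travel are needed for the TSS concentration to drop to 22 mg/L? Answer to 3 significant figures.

Conservation of mass: C = (7.680·28.00 + 1.860·490.0) / 9.540 = 1126/9.540 = 118.1 mg/L.
Half-life 17.1 h → k = ln 2 / 17.1 = 0.04053 h⁻¹ = 0.9728 d⁻¹.
118.1·exp(−k·t) = 22 → t = ln(118.1/22)/k = 149200 s = 41.45 h.

41.5 h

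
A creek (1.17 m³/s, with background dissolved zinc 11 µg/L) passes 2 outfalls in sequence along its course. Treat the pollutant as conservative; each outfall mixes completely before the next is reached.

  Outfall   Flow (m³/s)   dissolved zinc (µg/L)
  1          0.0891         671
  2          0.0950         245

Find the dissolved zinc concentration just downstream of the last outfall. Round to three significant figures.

Below outfall 1: Q → 1.259 m³/s, C = (1.170·11.00 + 0.08910·671.0)/1.259 = 57.70 µg/L.
Below outfall 2: Q → 1.354 m³/s, C = (1.259·57.70 + 0.09500·245.0)/1.354 = 70.84 µg/L.

70.8 µg/L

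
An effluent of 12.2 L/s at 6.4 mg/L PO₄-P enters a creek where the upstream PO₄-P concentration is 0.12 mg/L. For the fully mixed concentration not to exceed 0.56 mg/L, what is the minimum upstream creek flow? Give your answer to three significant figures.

162 L/s

Set C_mix = 0.56: (Q·0.1200 + 12.20·6.400) / (Q + 12.20) = 0.56
→ Q = 12.20·(6.400 − 0.56)/(0.56 − 0.1200) = 161.9 L/s.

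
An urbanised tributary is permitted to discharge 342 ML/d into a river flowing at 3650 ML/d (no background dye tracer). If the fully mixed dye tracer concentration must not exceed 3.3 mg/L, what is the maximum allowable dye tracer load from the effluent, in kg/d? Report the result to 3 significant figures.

13200 kg/d

Mass balance at the limit: 3650·0 + 342.0·Cₑ = 3992·3.3 → Cₑ = 38.52 mg/L.
342.0 ML/d = 3.958 m³/s. Load = 3.958 m³/s × 38.52 g/m³ × 86 400 s/d = 13170 kg/d.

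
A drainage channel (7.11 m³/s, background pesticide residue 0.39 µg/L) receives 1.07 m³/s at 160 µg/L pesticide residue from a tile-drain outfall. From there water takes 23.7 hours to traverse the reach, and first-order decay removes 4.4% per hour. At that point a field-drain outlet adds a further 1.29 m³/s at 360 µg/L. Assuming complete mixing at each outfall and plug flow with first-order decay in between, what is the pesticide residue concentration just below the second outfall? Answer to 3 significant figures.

55.4 µg/L

Mass balance: C = (7.110·0.3900 + 1.070·160.0) / 8.180 = 174.0/8.180 = 21.27 µg/L; combined flow 8.180 m³/s.
4.4%/h lost → k = −ln(1 − 0.044) = 0.04500 h⁻¹.
Decay over the reach: 21.27·exp(−kt) = 21.27·0.3442 = 7.321 µg/L.
Second outfall: C = (8.180·7.321 + 1.290·360.0)/9.470 = 55.36 µg/L.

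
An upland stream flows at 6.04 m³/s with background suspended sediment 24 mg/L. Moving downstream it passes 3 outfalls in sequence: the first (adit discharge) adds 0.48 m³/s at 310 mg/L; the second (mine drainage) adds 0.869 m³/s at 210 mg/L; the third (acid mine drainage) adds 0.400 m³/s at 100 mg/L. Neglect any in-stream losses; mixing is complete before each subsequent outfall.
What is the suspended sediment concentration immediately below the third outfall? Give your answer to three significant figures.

Outfall 1: combined Q = 6.520 m³/s; C = (6.040·24.00 + 0.4800·310.0)/6.520 = 45.06 mg/L.
Outfall 2: combined Q = 7.389 m³/s; C = (6.520·45.06 + 0.8690·210.0)/7.389 = 64.45 mg/L.
Outfall 3: combined Q = 7.789 m³/s; C = (7.389·64.45 + 0.4000·100.0)/7.789 = 66.28 mg/L.

66.3 mg/L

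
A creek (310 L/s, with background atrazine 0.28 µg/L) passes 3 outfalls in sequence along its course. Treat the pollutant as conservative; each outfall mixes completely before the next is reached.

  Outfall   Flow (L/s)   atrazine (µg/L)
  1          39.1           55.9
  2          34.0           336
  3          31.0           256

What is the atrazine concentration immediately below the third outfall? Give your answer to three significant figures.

52.2 µg/L

After outfall 1: Q = 310.0 + 39.10 = 349.1 L/s; C = (310.0·0.2800 + 39.10·55.90)/349.1 = 6.510 µg/L.
After outfall 2: Q = 349.1 + 34.00 = 383.1 L/s; C = (349.1·6.510 + 34.00·336.0)/383.1 = 35.75 µg/L.
After outfall 3: Q = 383.1 + 31.00 = 414.1 L/s; C = (383.1·35.75 + 31.00·256.0)/414.1 = 52.24 µg/L.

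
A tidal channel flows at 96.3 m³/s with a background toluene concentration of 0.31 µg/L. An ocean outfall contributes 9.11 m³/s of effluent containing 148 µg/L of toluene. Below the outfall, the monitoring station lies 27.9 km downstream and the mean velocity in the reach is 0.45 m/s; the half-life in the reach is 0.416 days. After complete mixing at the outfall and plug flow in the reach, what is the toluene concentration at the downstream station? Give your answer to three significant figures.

Mixed concentration C = ΣQC/ΣQ = (96.30·0.3100 + 9.110·148.0) / 105.4 = 1378/105.4 = 13.07 µg/L.
Travel time t = 27.9·1000 / 0.45 = 62000 s = 17.22 h.
Half-life 0.416 d → k = ln 2 / 0.416 = 1.666 d⁻¹.
Applying C = C₀e^(−kt): 13.07 × 0.3025 = 3.955 µg/L.

3.95 µg/L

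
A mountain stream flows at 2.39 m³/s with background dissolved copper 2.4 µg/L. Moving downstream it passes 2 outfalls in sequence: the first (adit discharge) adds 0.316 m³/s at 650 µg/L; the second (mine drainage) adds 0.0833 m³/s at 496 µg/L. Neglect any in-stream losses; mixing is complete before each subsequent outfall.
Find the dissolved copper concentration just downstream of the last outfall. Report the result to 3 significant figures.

90.5 µg/L

After outfall 1: Q = 2.390 + 0.3160 = 2.706 m³/s; C = (2.390·2.400 + 0.3160·650.0)/2.706 = 78.03 µg/L.
After outfall 2: Q = 2.706 + 0.08330 = 2.789 m³/s; C = (2.706·78.03 + 0.08330·496.0)/2.789 = 90.51 µg/L.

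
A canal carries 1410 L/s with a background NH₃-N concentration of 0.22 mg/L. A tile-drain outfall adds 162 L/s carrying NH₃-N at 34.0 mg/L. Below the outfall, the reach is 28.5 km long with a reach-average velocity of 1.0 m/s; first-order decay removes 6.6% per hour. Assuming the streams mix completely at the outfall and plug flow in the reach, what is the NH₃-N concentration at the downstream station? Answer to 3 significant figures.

After mixing, C = (1410·0.2200 + 162.0·34.00) / 1572 = 5818/1572 = 3.701 mg/L.
Travel time t = 28.5·1000 / 1.0 = 28500 s = 7.917 h.
6.6%/h lost → k = −ln(1 − 0.066) = 0.06828 h⁻¹.
After decay, C = 3.701 × e^(−kt) = 3.701 × 0.5824 = 2.156 mg/L.

2.16 mg/L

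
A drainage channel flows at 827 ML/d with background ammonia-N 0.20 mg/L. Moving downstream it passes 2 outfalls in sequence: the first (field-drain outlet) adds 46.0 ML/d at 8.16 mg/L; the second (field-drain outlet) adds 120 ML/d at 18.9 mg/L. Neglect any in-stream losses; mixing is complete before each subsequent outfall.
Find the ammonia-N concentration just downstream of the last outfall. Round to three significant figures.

2.83 mg/L

Below outfall 1: Q → 873.0 ML/d, C = (827.0·0.2000 + 46.00·8.160)/873.0 = 0.6194 mg/L.
Below outfall 2: Q → 993.0 ML/d, C = (873.0·0.6194 + 120.0·18.90)/993.0 = 2.829 mg/L.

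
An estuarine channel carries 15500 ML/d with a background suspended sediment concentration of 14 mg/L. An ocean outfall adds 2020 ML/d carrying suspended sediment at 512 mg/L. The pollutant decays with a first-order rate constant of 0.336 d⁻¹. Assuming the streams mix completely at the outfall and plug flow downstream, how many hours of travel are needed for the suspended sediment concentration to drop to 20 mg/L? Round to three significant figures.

90.9 h

Flow-weighted average: C = (15500·14.00 + 2020·512.0) / 17520 = 1251000/17520 = 71.42 mg/L.
71.42·exp(−k·t) = 20 → t = ln(71.42/20)/k = 327300 s = 90.92 h.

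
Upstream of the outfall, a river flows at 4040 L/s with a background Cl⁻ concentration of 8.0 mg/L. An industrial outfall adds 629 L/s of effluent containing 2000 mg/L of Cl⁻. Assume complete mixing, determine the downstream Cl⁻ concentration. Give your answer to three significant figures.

276 mg/L

Mixed concentration C = ΣQC/ΣQ = (4040·8.000 + 629.0·2000) / 4669 = 1290000/4669 = 276.4 mg/L.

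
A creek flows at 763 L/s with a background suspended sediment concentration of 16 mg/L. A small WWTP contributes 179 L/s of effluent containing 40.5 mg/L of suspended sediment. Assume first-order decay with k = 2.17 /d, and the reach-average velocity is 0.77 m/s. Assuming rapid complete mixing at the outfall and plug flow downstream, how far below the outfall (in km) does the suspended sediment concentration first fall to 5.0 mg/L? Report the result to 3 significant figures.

43.5 km

Mass balance: C = (763.0·16.00 + 179.0·40.50) / 942.0 = 19460/942.0 = 20.66 mg/L.
Set 20.66·exp(−k·t) = 5.0 → t = ln(20.66/5.0)/k = 56480 s = 15.69 h.
Distance = v·t = 0.77·56480 = 43490 m = 43.49 km.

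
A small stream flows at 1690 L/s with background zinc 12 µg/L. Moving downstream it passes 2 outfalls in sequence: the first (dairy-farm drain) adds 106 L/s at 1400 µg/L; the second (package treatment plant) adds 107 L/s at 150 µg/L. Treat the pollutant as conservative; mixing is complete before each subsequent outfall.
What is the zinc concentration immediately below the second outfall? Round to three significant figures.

After outfall 1: Q = 1690 + 106.0 = 1796 L/s; C = (1690·12.00 + 106.0·1400)/1796 = 93.92 µg/L.
After outfall 2: Q = 1796 + 107.0 = 1903 L/s; C = (1796·93.92 + 107.0·150.0)/1903 = 97.07 µg/L.

97.1 µg/L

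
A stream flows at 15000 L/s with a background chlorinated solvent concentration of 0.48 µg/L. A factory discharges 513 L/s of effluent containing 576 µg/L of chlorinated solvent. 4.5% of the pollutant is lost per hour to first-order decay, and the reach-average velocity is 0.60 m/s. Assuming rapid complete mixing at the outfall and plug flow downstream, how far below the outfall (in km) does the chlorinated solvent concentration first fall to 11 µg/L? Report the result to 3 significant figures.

26.9 km

Flow-weighted average: C = (15000·0.4800 + 513.0·576.0) / 15510 = 302700/15510 = 19.51 µg/L.
4.5%/h lost → k = −ln(1 − 0.045) = 0.04604 h⁻¹.
Set 19.51·exp(−k·t) = 11 → t = ln(19.51/11)/k = 44810 s = 12.45 h.
Distance = v·t = 0.60·44810 = 26890 m = 26.89 km.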